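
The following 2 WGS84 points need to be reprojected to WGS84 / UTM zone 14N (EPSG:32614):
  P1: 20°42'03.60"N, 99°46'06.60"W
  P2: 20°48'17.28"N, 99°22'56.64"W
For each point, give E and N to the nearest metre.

UTM zone 14N: λ₀ = -99°, k₀ = 0.9996.
P1 (20.7010°, -99.7685°) → (419970.919, 2289246.797) m.
P2 (20.8048°, -99.3824°) → (460205.959, 2300591.734) m.

P1: E 419971 m, N 2289247 m; P2: E 460206 m, N 2300592 m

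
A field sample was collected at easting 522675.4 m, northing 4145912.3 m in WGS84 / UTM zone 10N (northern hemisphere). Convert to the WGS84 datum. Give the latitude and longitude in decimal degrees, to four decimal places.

Zone 10N: λ₀ = -123°, k₀ = 0.9996, false easting 500000 m.
Meridian distance M = (N − FN)/k₀ = 4147571.3 m.
Inverse transverse Mercator on WGS84 gives φ = 37.45979981°, λ = -122.74359976°.

lat 37.4598°, lon -122.7436°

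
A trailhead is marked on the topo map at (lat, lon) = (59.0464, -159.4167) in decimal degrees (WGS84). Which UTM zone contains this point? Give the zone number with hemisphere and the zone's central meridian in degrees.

UTM zone = ⌊(λ + 180)/6⌋ + 1; -159.4167° ∈ [-162°, -156°) → zone 4.
Hemisphere: N (φ ≥ 0).
Central meridian λ₀ = 6×4 − 183 = -159°.

Zone 4N, central meridian -159°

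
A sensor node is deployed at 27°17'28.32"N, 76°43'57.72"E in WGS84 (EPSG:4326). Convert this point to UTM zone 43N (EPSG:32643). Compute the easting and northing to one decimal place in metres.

E 671480.4 m, N 3019878.1 m

Zone 43 central meridian λ₀ = 6×43 − 183 = 75°; Δλ = +1.7327°.
Transverse Mercator on WGS84 with k₀ = 0.9996 gives E = 671480.386 m, N = 3019878.103 m.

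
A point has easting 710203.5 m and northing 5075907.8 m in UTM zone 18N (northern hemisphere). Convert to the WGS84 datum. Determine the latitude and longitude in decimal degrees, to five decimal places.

lat 45.80470°, lon -72.29480°

Zone 18N: λ₀ = -75°, k₀ = 0.9996, false easting 500000 m.
Meridian distance M = (N − FN)/k₀ = 5077939.0 m.
Inverse transverse Mercator on WGS84 gives φ = 45.80469960°, λ = -72.29480065°.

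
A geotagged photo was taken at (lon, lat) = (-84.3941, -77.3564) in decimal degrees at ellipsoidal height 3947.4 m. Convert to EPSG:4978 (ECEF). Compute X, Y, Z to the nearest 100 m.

WGS84: a = 6378137 m, e² = 0.006694380; N(φ) = a/√(1−e²sin²φ) = 6398560.674 m.
X = (N+h)·cosφ·cosλ = 136898.072 m; Y = (N+h)·cosφ·sinλ = -1394715.701 m; Z = (N(1−e²)+h)·sinφ = -6205454.646 m.

X 136900 m, Y -1394700 m, Z -6205500 m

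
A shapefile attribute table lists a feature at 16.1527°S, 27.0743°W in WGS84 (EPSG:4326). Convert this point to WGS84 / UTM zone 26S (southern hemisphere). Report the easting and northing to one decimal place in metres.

E 492056.6 m, N 8214172.2 m

Zone 26 central meridian λ₀ = 6×26 − 183 = -27°; Δλ = -0.0743°.
Transverse Mercator on WGS84 with k₀ = 0.9996 gives E = 492056.590 m, N = 8214172.248 m.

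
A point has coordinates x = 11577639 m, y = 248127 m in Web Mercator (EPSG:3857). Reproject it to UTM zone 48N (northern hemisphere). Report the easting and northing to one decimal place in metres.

E 389214.5 m, N 246343.9 m

Web Mercator inverse (R = 6378137 m) → φ = 2.22840075°, λ = 104.00370068°.
UTM 48N forward: E = 389214.504 m, N = 246343.940 m.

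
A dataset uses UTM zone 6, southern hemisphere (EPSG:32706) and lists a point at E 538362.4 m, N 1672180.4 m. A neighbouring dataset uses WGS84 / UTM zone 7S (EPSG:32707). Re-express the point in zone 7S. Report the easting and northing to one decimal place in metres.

UTM 6S → geographic: φ = -75.03389975°, λ = -145.66910112°.
UTM 7S (λ₀ = -141°) forward: E = 365534.445 m, N = 1667314.509 m.

E 365534.4 m, N 1667314.5 m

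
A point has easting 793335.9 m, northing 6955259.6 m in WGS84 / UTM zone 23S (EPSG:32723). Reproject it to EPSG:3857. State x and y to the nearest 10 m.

Unproject from UTM 23S (λ₀ = -45°) → φ = -27.49469984°, λ = -42.03109998°.
Web Mercator (R = 6378137 m): x = -4678880.648 m, y = -3185415.082 m.

x -4678880 m, y -3185420 m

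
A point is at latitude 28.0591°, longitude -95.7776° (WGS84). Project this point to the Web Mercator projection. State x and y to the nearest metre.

Web Mercator is spherical with R = a = 6378137 m.
x = R·λ = 6378137 × -1.671634470 = -10661913.661 m.
y = R·ln tan(π/4 + φ/2) = 6378137 × 0.510560841 = 3256426.993 m.

x -10661914 m, y 3256427 m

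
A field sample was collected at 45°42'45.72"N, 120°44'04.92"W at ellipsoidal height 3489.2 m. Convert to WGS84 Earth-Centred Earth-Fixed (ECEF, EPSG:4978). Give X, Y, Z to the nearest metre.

WGS84: a = 6378137 m, e² = 0.006694380; N(φ) = a/√(1−e²sin²φ) = 6389105.176 m.
X = (N+h)·cosφ·cosλ = -2281219.871 m; Y = (N+h)·cosφ·sinλ = -3836717.129 m; Z = (N(1−e²)+h)·sinφ = 4545505.275 m.

X -2281220 m, Y -3836717 m, Z 4545505 m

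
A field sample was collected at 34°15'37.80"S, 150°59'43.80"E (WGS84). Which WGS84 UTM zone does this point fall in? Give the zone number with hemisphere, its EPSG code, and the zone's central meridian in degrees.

Zone 56S (EPSG:32756), central meridian 153°

UTM zone = ⌊(λ + 180)/6⌋ + 1; 150.9955° ∈ [150°, 156°) → zone 56.
Hemisphere: S (φ < 0).
Central meridian λ₀ = 6×56 − 183 = 153°.
EPSG code: 32756.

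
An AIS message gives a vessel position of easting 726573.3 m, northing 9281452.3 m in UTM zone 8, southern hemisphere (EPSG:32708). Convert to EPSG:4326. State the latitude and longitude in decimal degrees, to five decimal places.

lat -6.49650°, lon -132.95120°

Zone 8S: λ₀ = -135°, k₀ = 0.9996, false easting 500000 m, false northing 10000000 m.
Meridian distance M = (N − FN)/k₀ = -718835.2 m.
Inverse transverse Mercator on WGS84 gives φ = -6.49649957°, λ = -132.95120007°.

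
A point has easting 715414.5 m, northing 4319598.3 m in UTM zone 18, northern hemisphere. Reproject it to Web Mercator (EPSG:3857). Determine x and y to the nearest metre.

x -8072055 m, y 4721514 m

Unproject from UTM 18N (λ₀ = -75°) → φ = 38.99890045°, λ = -72.51250049°.
Web Mercator (R = 6378137 m): x = -8072054.631 m, y = 4721514.073 m.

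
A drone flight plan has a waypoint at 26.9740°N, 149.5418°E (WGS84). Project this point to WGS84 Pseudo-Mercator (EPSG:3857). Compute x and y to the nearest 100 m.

Web Mercator is spherical with R = a = 6378137 m.
x = R·λ = 6378137 × 2.609996779 = 16646917.028 m.
y = R·ln tan(π/4 + φ/2) = 6378137 × 0.489206138 = 3120223.768 m.

x 16646900 m, y 3120200 m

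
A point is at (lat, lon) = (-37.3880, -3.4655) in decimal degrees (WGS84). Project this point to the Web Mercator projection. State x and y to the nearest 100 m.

x -385800 m, y -4493300 m

Web Mercator is spherical with R = a = 6378137 m.
x = R·λ = 6378137 × -0.060484385 = -385777.695 m.
y = R·ln tan(π/4 + φ/2) = 6378137 × -0.704489079 = -4493327.861 m.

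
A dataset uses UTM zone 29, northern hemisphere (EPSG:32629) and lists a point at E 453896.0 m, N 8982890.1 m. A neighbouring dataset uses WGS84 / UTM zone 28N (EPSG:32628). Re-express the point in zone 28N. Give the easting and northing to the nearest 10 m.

E 559810 m, N 8983600 m

UTM 29N → geographic: φ = 80.89829990°, λ = -11.61150149°.
UTM 28N (λ₀ = -15°) forward: E = 559807.817 m, N = 8983599.245 m.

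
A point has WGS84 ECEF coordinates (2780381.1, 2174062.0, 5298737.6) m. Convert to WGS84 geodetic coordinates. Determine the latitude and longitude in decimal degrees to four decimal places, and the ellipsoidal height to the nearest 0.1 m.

lat 56.5099°, lon 38.0229°, h 3305.5 m

λ = atan2(Y, X) = 38.02290082°; p = √(X²+Y²) = 3529456.7 m.
Bowring's method on WGS84 (a = 6378137 m, b = 6356752.314 m) gives φ = 56.50990011°, h = 3305.511 m.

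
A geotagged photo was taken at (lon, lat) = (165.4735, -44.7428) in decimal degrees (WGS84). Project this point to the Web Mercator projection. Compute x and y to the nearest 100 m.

Web Mercator is spherical with R = a = 6378137 m.
x = R·λ = 6378137 × 2.888057400 = 18420425.760 m.
y = R·ln tan(π/4 + φ/2) = 6378137 × -0.875039386 = -5581121.085 m.

x 18420400 m, y -5581100 m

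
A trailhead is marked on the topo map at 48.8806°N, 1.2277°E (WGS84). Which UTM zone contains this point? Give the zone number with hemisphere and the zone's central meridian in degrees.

Zone 31N, central meridian 3°

UTM zone = ⌊(λ + 180)/6⌋ + 1; 1.2277° ∈ [0°, 6°) → zone 31.
Hemisphere: N (φ ≥ 0).
Central meridian λ₀ = 6×31 − 183 = 3°.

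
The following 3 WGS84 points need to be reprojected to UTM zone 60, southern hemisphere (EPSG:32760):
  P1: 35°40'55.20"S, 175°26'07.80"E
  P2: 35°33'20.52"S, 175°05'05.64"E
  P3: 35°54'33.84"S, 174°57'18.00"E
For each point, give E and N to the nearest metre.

UTM zone 60S: λ₀ = 177°, k₀ = 0.9996.
P1 (-35.6820°, 175.4355°) → (358425.750, 6050193.867) m.
P2 (-35.5557°, 175.0849°) → (326423.076, 6063641.868) m.
P3 (-35.9094°, 174.9550°) → (315466.093, 6024168.383) m.

P1: E 358426 m, N 6050194 m; P2: E 326423 m, N 6063642 m; P3: E 315466 m, N 6024168 m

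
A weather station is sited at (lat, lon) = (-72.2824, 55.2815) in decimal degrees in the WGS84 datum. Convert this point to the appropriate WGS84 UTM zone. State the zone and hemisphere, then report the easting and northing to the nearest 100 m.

Longitude 55.2815° lies in the 6° band [54°, 60°), giving zone 40; latitude is south of the equator, so 40S.
Zone 40 central meridian λ₀ = 6×40 − 183 = 57°; Δλ = -1.7185°.
Transverse Mercator on WGS84 with k₀ = 0.9996 gives E = 441634.582 m, N = 1978733.839 m.

Zone 40S: E 441600 m, N 1978700 m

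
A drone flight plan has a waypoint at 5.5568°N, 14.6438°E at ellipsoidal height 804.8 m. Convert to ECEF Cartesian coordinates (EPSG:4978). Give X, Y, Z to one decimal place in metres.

WGS84: a = 6378137 m, e² = 0.006694380; N(φ) = a/√(1−e²sin²φ) = 6378337.187 m.
X = (N+h)·cosφ·cosλ = 6142919.403 m; Y = (N+h)·cosφ·sinλ = 1605126.255 m; Z = (N(1−e²)+h)·sinφ = 613573.540 m.

X 6142919.4 m, Y 1605126.3 m, Z 613573.5 m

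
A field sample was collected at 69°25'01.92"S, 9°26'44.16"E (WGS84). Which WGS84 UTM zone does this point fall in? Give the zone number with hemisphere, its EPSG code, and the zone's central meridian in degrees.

Zone 32S (EPSG:32732), central meridian 9°

UTM zone = ⌊(λ + 180)/6⌋ + 1; 9.4456° ∈ [6°, 12°) → zone 32.
Hemisphere: S (φ < 0).
Central meridian λ₀ = 6×32 − 183 = 9°.
EPSG code: 32732.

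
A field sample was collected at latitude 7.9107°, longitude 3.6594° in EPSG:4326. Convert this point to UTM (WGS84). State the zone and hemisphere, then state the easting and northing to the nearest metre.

Zone 31N: E 572683 m, N 874483 m

Longitude 3.6594° lies in the 6° band [0°, 6°), giving zone 31; latitude is north of the equator, so 31N.
Zone 31 central meridian λ₀ = 6×31 − 183 = 3°; Δλ = +0.6594°.
Transverse Mercator on WGS84 with k₀ = 0.9996 gives E = 572682.623 m, N = 874483.183 m.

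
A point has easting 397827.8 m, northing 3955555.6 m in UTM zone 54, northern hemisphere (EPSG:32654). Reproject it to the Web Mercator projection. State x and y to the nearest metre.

Unproject from UTM 54N (λ₀ = 141°) → φ = 35.73870021°, λ = 139.87010003°.
Web Mercator (R = 6378137 m): x = 15570268.312 m, y = 4264726.235 m.

x 15570268 m, y 4264726 m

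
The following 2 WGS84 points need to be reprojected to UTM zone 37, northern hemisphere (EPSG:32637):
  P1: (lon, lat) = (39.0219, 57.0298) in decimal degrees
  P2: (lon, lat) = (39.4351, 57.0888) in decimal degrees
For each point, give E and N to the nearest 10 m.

P1: E 501330 m, N 6320700 m; P2: E 526370 m, N 6327350 m

UTM zone 37N: λ₀ = 39°, k₀ = 0.9996.
P1 (57.0298°, 39.0219°) → (501329.315, 6320703.339) m.
P2 (57.0888°, 39.4351°) → (526368.311, 6327354.845) m.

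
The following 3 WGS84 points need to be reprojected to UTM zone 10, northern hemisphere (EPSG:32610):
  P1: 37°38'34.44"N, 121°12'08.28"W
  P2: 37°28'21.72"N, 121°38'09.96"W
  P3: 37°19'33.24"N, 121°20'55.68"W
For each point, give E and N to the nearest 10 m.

UTM zone 10N: λ₀ = -123°, k₀ = 0.9996.
P1 (37.6429°, -121.2023°) → (658602.204, 4167715.120) m.
P2 (37.4727°, -121.6361°) → (620602.087, 4148186.006) m.
P3 (37.3259°, -121.3488°) → (646293.287, 4132304.899) m.

P1: E 658600 m, N 4167720 m; P2: E 620600 m, N 4148190 m; P3: E 646290 m, N 4132300 m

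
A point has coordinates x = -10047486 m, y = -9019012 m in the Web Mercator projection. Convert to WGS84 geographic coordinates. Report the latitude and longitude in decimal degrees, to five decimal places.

lat -62.66680°, lon -90.25810°

R = 6378137 m. λ = x/R = -90.25810241°.
φ = 2·arctan(exp(y/R)) − 90° = 2·arctan(0.24316) − 90° = -62.66680085°.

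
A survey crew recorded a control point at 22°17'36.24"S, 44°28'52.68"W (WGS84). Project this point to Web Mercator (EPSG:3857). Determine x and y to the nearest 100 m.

Web Mercator is spherical with R = a = 6378137 m.
x = R·λ = 6378137 × -0.776345141 = -4951635.666 m.
y = R·ln tan(π/4 + φ/2) = 6378137 × -0.399299678 = -2546788.053 m.

x -4951600 m, y -2546800 m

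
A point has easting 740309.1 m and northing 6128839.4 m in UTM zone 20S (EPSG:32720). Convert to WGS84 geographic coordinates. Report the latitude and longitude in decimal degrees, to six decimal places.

lat -34.954500°, lon -60.368300°

Zone 20S: λ₀ = -63°, k₀ = 0.9996, false easting 500000 m, false northing 10000000 m.
Meridian distance M = (N − FN)/k₀ = -3872709.7 m.
Inverse transverse Mercator on WGS84 gives φ = -34.95450043°, λ = -60.36830000°.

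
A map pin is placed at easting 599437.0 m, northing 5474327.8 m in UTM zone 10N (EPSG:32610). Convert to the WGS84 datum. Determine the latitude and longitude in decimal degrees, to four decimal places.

Zone 10N: λ₀ = -123°, k₀ = 0.9996, false easting 500000 m.
Meridian distance M = (N − FN)/k₀ = 5476518.4 m.
Inverse transverse Mercator on WGS84 gives φ = 49.41350035°, λ = -121.62909942°.

lat 49.4135°, lon -121.6291°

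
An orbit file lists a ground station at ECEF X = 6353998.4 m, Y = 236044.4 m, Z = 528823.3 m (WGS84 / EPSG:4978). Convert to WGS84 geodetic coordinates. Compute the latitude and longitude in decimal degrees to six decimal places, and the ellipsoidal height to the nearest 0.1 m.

lat 4.786200°, lon 2.127500°, h 2345.0 m

λ = atan2(Y, X) = 2.12750001°; p = √(X²+Y²) = 6358381.3 m.
Bowring's method on WGS84 (a = 6378137 m, b = 6356752.314 m) gives φ = 4.78620007°, h = 2345.015 m.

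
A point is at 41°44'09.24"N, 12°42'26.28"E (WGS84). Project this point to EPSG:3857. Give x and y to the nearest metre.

x 1414570 m, y 5121500 m

Web Mercator is spherical with R = a = 6378137 m.
x = R·λ = 6378137 × 0.221784224 = 1414570.165 m.
y = R·ln tan(π/4 + φ/2) = 6378137 × 0.802977464 = 5121500.275 m.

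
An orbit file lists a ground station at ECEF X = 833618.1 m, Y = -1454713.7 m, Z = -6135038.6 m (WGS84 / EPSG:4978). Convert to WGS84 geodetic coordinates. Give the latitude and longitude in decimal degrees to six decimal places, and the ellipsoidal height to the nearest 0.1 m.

λ = atan2(Y, X) = -60.18530016°; p = √(X²+Y²) = 1676636.8 m.
Bowring's method on WGS84 (a = 6378137 m, b = 6356752.314 m) gives φ = -74.81249998°, h = 1784.963 m.

lat -74.812500°, lon -60.185300°, h 1785.0 m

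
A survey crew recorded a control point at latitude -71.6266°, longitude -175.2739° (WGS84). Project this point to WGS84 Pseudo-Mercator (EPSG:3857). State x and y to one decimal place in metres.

x -19511401.3 m, y -11620002.2 m

Web Mercator is spherical with R = a = 6378137 m.
x = R·λ = 6378137 × -3.059106648 = -19511401.297 m.
y = R·ln tan(π/4 + φ/2) = 6378137 × -1.821848958 = -11620002.246 m.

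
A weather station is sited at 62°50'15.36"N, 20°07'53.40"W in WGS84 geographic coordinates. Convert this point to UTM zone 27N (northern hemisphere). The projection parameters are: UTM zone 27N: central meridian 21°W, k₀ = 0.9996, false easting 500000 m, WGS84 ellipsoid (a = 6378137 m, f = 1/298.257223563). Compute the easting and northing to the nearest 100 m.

E 544200 m, N 6967800 m

Zone 27 central meridian λ₀ = 6×27 − 183 = -21°; Δλ = +0.8685°.
Transverse Mercator on WGS84 with k₀ = 0.9996 gives E = 544234.957 m, N = 6967793.587 m.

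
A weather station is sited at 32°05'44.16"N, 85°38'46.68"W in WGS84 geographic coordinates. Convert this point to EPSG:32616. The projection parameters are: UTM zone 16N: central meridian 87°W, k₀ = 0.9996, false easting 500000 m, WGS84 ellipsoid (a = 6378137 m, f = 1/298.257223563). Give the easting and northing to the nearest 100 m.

E 627700 m, N 3551800 m

Zone 16 central meridian λ₀ = 6×16 − 183 = -87°; Δλ = +1.3537°.
Transverse Mercator on WGS84 with k₀ = 0.9996 gives E = 627736.566 m, N = 3551834.178 m.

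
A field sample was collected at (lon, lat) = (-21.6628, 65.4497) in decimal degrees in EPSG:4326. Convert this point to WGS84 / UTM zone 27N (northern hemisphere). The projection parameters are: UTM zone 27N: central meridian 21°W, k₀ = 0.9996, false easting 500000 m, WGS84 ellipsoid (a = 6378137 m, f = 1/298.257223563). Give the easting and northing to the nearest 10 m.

E 469270 m, N 7258740 m

Zone 27 central meridian λ₀ = 6×27 − 183 = -21°; Δλ = -0.6628°.
Transverse Mercator on WGS84 with k₀ = 0.9996 gives E = 469271.435 m, N = 7258735.937 m.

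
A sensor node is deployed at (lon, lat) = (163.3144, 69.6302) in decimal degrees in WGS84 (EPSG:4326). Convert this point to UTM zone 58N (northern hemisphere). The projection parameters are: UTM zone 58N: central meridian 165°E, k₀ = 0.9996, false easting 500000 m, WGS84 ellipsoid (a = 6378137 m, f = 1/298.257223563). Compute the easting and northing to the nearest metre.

E 434527 m, N 7725538 m

Zone 58 central meridian λ₀ = 6×58 − 183 = 165°; Δλ = -1.6856°.
Transverse Mercator on WGS84 with k₀ = 0.9996 gives E = 434526.981 m, N = 7725537.809 m.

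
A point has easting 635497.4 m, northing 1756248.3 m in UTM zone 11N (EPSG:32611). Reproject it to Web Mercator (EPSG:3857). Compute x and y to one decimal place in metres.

Unproject from UTM 11N (λ₀ = -117°) → φ = 15.88160033°, λ = -115.73440016°.
Web Mercator (R = 6378137 m): x = -12883494.493 m, y = 1791015.472 m.

x -12883494.5 m, y 1791015.5 m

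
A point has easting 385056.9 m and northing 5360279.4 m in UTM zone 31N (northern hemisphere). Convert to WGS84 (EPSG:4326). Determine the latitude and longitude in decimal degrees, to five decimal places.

lat 48.38520°, lon 1.44750°

Zone 31N: λ₀ = 3°, k₀ = 0.9996, false easting 500000 m.
Meridian distance M = (N − FN)/k₀ = 5362424.4 m.
Inverse transverse Mercator on WGS84 gives φ = 48.38519971°, λ = 1.44750051°.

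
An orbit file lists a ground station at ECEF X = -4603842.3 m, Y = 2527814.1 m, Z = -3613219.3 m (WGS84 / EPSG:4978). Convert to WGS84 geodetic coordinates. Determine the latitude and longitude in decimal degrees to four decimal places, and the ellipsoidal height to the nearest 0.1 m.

lat -34.7058°, lon 151.2303°, h 3751.1 m

λ = atan2(Y, X) = 151.23030039°; p = √(X²+Y²) = 5252162.2 m.
Bowring's method on WGS84 (a = 6378137 m, b = 6356752.314 m) gives φ = -34.70579999°, h = 3751.140 m.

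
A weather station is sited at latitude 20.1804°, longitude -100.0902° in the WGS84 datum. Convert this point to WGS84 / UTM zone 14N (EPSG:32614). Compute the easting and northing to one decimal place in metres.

E 386084.6 m, N 2231818.5 m

Zone 14 central meridian λ₀ = 6×14 − 183 = -99°; Δλ = -1.0902°.
Transverse Mercator on WGS84 with k₀ = 0.9996 gives E = 386084.586 m, N = 2231818.483 m.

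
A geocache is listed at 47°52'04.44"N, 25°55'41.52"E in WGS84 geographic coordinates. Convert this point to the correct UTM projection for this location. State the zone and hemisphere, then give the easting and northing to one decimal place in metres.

Longitude 25.9282° lies in the 6° band [24°, 30°), giving zone 35; latitude is north of the equator, so 35N.
Zone 35 central meridian λ₀ = 6×35 − 183 = 27°; Δλ = -1.0718°.
Transverse Mercator on WGS84 with k₀ = 0.9996 gives E = 419845.107 m, N = 5302174.041 m.

Zone 35N: E 419845.1 m, N 5302174.0 m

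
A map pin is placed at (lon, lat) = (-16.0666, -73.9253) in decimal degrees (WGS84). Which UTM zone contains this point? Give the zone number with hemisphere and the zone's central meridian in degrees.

UTM zone = ⌊(λ + 180)/6⌋ + 1; -16.0666° ∈ [-18°, -12°) → zone 28.
Hemisphere: S (φ < 0).
Central meridian λ₀ = 6×28 − 183 = -15°.

Zone 28S, central meridian -15°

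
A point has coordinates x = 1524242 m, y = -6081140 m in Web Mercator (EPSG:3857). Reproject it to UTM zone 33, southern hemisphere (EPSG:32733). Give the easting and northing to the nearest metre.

Web Mercator inverse (R = 6378137 m) → φ = -47.84519903°, λ = 13.69249885°.
UTM 33S forward: E = 402175.701 m, N = 4700077.492 m.

E 402176 m, N 4700077 m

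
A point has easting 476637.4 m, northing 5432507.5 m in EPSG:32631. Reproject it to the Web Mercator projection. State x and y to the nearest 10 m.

Unproject from UTM 31N (λ₀ = 3°) → φ = 49.04500034°, λ = 2.68029966°.
Web Mercator (R = 6378137 m): x = 298369.593 m, y = 6282500.462 m.

x 298370 m, y 6282500 m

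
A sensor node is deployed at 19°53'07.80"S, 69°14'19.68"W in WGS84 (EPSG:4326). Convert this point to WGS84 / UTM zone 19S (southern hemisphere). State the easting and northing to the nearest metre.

Zone 19 central meridian λ₀ = 6×19 − 183 = -69°; Δλ = -0.2388°.
Transverse Mercator on WGS84 with k₀ = 0.9996 gives E = 475002.204 m, N = 7801171.462 m.

E 475002 m, N 7801171 m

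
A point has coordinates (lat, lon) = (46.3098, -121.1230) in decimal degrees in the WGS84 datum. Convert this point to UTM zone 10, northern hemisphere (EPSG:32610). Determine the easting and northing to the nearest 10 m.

Zone 10 central meridian λ₀ = 6×10 − 183 = -123°; Δλ = +1.8770°.
Transverse Mercator on WGS84 with k₀ = 0.9996 gives E = 644526.027 m, N = 5130181.412 m.

E 644530 m, N 5130180 m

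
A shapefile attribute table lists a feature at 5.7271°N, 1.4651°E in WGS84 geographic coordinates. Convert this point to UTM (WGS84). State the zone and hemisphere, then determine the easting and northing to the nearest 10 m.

Zone 31N: E 330030 m, N 633260 m

Longitude 1.4651° lies in the 6° band [0°, 6°), giving zone 31; latitude is north of the equator, so 31N.
Zone 31 central meridian λ₀ = 6×31 − 183 = 3°; Δλ = -1.5349°.
Transverse Mercator on WGS84 with k₀ = 0.9996 gives E = 330030.865 m, N = 633264.985 m.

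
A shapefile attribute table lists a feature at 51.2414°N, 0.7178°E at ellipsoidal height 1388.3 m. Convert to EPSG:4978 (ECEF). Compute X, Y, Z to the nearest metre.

WGS84: a = 6378137 m, e² = 0.006694380; N(φ) = a/√(1−e²sin²φ) = 6391158.425 m.
X = (N+h)·cosφ·cosλ = 4001679.252 m; Y = (N+h)·cosφ·sinλ = 50135.554 m; Z = (N(1−e²)+h)·sinφ = 4951484.146 m.

X 4001679 m, Y 50136 m, Z 4951484 m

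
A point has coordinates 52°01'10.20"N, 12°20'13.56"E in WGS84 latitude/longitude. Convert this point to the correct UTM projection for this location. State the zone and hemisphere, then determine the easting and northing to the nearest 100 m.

Zone 33N: E 317300 m, N 5766600 m

Longitude 12.3371° lies in the 6° band [12°, 18°), giving zone 33; latitude is north of the equator, so 33N.
Zone 33 central meridian λ₀ = 6×33 − 183 = 15°; Δλ = -2.6629°.
Transverse Mercator on WGS84 with k₀ = 0.9996 gives E = 317285.823 m, N = 5766554.865 m.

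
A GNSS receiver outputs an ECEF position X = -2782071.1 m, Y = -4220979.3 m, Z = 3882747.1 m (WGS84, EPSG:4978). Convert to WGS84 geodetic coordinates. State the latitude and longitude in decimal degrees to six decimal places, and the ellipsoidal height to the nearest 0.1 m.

λ = atan2(Y, X) = -123.38910044°; p = √(X²+Y²) = 5055352.2 m.
Bowring's method on WGS84 (a = 6378137 m, b = 6356752.314 m) gives φ = 37.71190024°, h = 4170.334 m.

lat 37.711900°, lon -123.389100°, h 4170.3 m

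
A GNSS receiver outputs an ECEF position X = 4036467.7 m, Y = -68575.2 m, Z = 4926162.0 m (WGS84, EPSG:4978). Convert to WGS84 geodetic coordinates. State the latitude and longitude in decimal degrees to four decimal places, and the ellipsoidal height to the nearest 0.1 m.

lat 50.8534°, lon -0.9733°, h 3735.6 m

λ = atan2(Y, X) = -0.97329940°; p = √(X²+Y²) = 4037050.2 m.
Bowring's method on WGS84 (a = 6378137 m, b = 6356752.314 m) gives φ = 50.85339956°, h = 3735.584 m.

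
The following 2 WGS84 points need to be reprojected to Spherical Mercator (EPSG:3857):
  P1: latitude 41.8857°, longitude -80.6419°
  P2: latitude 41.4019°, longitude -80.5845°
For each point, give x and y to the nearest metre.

P1: x -8977015 m, y 5143873 m; P2: x -8970626 m, y 5071804 m

Web Mercator: x = R·λ, y = R·ln tan(π/4+φ/2), R = 6378137 m.
P1 (41.8857°, -80.6419°) → (-8977015.245, 5143873.206) m.
P2 (41.4019°, -80.5845°) → (-8970625.506, 5071803.783) m.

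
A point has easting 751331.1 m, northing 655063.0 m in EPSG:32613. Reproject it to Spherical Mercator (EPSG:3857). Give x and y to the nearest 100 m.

x -11435800 m, y 660400 m

Unproject from UTM 13N (λ₀ = -105°) → φ = 5.92169994°, λ = -102.72989996°.
Web Mercator (R = 6378137 m): x = -11435840.153 m, y = 660377.349 m.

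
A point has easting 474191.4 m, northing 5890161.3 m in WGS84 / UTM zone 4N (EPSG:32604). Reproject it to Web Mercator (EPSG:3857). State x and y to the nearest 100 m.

x -17742800 m, y 7012700 m

Unproject from UTM 4N (λ₀ = -159°) → φ = 53.16020023°, λ = -159.38600055°.
Web Mercator (R = 6378137 m): x = -17742768.421 m, y = 7012685.777 m.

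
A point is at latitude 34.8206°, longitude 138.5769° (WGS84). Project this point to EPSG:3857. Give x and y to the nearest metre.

Web Mercator is spherical with R = a = 6378137 m.
x = R·λ = 6378137 × 2.418623172 = 15426309.944 m.
y = R·ln tan(π/4 + φ/2) = 6378137 × 0.649018365 = 4139528.047 m.

x 15426310 m, y 4139528 m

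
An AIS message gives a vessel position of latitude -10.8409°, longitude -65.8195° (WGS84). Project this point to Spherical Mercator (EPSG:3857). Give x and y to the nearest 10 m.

Web Mercator is spherical with R = a = 6378137 m.
x = R·λ = 6378137 × -1.148766987 = -7326993.224 m.
y = R·ln tan(π/4 + φ/2) = 6378137 × -0.190348565 = -1214069.225 m.

x -7326990 m, y -1214070 m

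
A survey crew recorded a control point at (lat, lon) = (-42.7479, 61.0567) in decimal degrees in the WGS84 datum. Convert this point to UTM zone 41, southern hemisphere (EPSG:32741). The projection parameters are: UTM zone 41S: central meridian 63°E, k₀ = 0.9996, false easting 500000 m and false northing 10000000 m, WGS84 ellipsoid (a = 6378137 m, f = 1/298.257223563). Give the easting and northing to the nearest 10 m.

Zone 41 central meridian λ₀ = 6×41 − 183 = 63°; Δλ = -1.9433°.
Transverse Mercator on WGS84 with k₀ = 0.9996 gives E = 340956.348 m, N = 5265348.746 m.

E 340960 m, N 5265350 m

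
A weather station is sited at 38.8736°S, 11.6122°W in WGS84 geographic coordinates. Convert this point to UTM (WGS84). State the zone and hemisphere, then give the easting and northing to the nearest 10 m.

Longitude -11.6122° lies in the 6° band [-12°, -6°), giving zone 29; latitude is south of the equator, so 29S.
Zone 29 central meridian λ₀ = 6×29 − 183 = -9°; Δλ = -2.6122°.
Transverse Mercator on WGS84 with k₀ = 0.9996 gives E = 273386.289 m, N = 5694006.659 m.

Zone 29S: E 273390 m, N 5694010 m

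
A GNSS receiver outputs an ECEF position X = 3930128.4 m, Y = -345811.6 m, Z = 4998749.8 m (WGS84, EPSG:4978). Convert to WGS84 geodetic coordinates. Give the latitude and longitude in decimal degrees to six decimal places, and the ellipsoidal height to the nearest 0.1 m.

λ = atan2(Y, X) = -5.02849927°; p = √(X²+Y²) = 3945313.0 m.
Bowring's method on WGS84 (a = 6378137 m, b = 6356752.314 m) gives φ = 51.90429979°, h = 3188.334 m.

lat 51.904300°, lon -5.028499°, h 3188.3 m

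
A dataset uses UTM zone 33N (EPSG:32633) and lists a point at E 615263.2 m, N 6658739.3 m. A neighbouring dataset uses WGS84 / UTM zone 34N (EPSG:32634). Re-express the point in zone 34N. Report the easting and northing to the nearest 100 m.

UTM 33N → geographic: φ = 60.04960044°, λ = 17.06979966°.
UTM 34N (λ₀ = 21°) forward: E = 281196.881 m, N = 6663441.170 m.

E 281200 m, N 6663400 m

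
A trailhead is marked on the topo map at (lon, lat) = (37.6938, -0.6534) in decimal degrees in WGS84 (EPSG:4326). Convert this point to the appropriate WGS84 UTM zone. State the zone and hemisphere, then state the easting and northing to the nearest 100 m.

Longitude 37.6938° lies in the 6° band [36°, 42°), giving zone 37; latitude is south of the equator, so 37S.
Zone 37 central meridian λ₀ = 6×37 − 183 = 39°; Δλ = -1.3062°.
Transverse Mercator on WGS84 with k₀ = 0.9996 gives E = 354649.359 m, N = 9927760.740 m.

Zone 37S: E 354600 m, N 9927800 m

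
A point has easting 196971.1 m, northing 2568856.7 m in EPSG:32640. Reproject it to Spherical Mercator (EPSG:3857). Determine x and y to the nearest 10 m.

x 6015660 m, y 2656340 m

Unproject from UTM 40N (λ₀ = 57°) → φ = 23.20100016°, λ = 54.03959963°.
Web Mercator (R = 6378137 m): x = 6015660.713 m, y = 2656344.374 m.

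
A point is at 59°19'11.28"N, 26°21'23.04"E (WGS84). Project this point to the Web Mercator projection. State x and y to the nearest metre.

Web Mercator is spherical with R = a = 6378137 m.
x = R·λ = 6378137 × 0.460005959 = 2933981.027 m.
y = R·ln tan(π/4 + φ/2) = 6378137 × 1.293454710 = 8249831.345 m.

x 2933981 m, y 8249831 m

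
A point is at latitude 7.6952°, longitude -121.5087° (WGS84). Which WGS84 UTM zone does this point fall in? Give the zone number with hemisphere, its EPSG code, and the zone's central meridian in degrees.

UTM zone = ⌊(λ + 180)/6⌋ + 1; -121.5087° ∈ [-126°, -120°) → zone 10.
Hemisphere: N (φ ≥ 0).
Central meridian λ₀ = 6×10 − 183 = -123°.
EPSG code: 32610.

Zone 10N (EPSG:32610), central meridian -123°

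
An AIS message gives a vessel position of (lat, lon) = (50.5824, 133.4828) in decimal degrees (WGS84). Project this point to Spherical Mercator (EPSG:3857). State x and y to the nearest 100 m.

x 14859200 m, y 6547800 m

Web Mercator is spherical with R = a = 6378137 m.
x = R·λ = 6378137 × 2.329714355 = 14859237.326 m.
y = R·ln tan(π/4 + φ/2) = 6378137 × 1.026593646 = 6547754.918 m.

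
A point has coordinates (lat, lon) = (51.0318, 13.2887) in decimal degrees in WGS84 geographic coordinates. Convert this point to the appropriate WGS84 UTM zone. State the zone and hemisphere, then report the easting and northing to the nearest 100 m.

Zone 33N: E 380000 m, N 5654800 m

Longitude 13.2887° lies in the 6° band [12°, 18°), giving zone 33; latitude is north of the equator, so 33N.
Zone 33 central meridian λ₀ = 6×33 − 183 = 15°; Δλ = -1.7113°.
Transverse Mercator on WGS84 with k₀ = 0.9996 gives E = 380004.580 m, N = 5654754.636 m.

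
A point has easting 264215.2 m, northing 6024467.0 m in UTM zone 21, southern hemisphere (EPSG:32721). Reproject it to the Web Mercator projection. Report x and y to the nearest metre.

Unproject from UTM 21S (λ₀ = -57°) → φ = -35.89569968°, λ = -59.61240010°.
Web Mercator (R = 6378137 m): x = -6636022.024 m, y = -4286279.283 m.

x -6636022 m, y -4286279 m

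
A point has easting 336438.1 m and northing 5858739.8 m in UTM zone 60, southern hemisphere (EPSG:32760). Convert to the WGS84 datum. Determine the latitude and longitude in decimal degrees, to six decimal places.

lat -37.403700°, lon 175.152000°

Zone 60S: λ₀ = 177°, k₀ = 0.9996, false easting 500000 m, false northing 10000000 m.
Meridian distance M = (N − FN)/k₀ = -4142917.4 m.
Inverse transverse Mercator on WGS84 gives φ = -37.40369998°, λ = 175.15200004°.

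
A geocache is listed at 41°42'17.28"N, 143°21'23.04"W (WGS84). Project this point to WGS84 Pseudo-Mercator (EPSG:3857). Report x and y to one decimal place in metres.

x -15958361.4 m, y 5116862.0 m

Web Mercator is spherical with R = a = 6378137 m.
x = R·λ = 6378137 × -2.502041184 = -15958361.44996 m.
y = R·ln tan(π/4 + φ/2) = 6378137 × 0.802250245 = 5116861.974 m.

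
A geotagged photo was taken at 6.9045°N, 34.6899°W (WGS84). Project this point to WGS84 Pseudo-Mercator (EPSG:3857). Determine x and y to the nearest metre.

Web Mercator is spherical with R = a = 6378137 m.
x = R·λ = 6378137 × -0.605452972 = -3861662.004 m.
y = R·ln tan(π/4 + φ/2) = 6378137 × 0.120798982 = 770472.457 m.

x -3861662 m, y 770472 m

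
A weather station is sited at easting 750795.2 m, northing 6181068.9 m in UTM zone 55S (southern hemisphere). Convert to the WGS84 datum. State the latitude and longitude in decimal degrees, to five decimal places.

lat -34.48150°, lon 149.73090°

Zone 55S: λ₀ = 147°, k₀ = 0.9996, false easting 500000 m, false northing 10000000 m.
Meridian distance M = (N − FN)/k₀ = -3820459.3 m.
Inverse transverse Mercator on WGS84 gives φ = -34.48149999°, λ = 149.73089986°.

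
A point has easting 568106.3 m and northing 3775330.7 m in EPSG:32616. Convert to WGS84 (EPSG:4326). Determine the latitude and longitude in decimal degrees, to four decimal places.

Zone 16N: λ₀ = -87°, k₀ = 0.9996, false easting 500000 m.
Meridian distance M = (N − FN)/k₀ = 3776841.4 m.
Inverse transverse Mercator on WGS84 gives φ = 34.11660030°, λ = -86.26149952°.

lat 34.1166°, lon -86.2615°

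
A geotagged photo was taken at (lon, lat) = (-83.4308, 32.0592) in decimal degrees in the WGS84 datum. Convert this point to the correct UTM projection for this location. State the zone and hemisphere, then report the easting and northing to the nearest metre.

Zone 17N: E 270515 m, N 3549582 m

Longitude -83.4308° lies in the 6° band [-84°, -78°), giving zone 17; latitude is north of the equator, so 17N.
Zone 17 central meridian λ₀ = 6×17 − 183 = -81°; Δλ = -2.4308°.
Transverse Mercator on WGS84 with k₀ = 0.9996 gives E = 270515.316 m, N = 3549582.461 m.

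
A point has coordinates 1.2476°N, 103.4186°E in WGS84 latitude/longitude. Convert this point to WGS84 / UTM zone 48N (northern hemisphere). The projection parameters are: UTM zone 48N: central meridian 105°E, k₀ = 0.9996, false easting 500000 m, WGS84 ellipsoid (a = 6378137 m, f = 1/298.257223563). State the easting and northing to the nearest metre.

Zone 48 central meridian λ₀ = 6×48 − 183 = 105°; Δλ = -1.5814°.
Transverse Mercator on WGS84 with k₀ = 0.9996 gives E = 324048.739 m, N = 137950.383 m.

E 324049 m, N 137950 m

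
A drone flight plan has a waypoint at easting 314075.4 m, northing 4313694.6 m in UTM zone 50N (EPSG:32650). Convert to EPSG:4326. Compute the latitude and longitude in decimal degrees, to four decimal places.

Zone 50N: λ₀ = 117°, k₀ = 0.9996, false easting 500000 m.
Meridian distance M = (N − FN)/k₀ = 4315420.8 m.
Inverse transverse Mercator on WGS84 gives φ = 38.95249987°, λ = 114.85440034°.

lat 38.9525°, lon 114.8544°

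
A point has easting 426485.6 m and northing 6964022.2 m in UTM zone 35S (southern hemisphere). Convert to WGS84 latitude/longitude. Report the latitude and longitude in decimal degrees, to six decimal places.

Zone 35S: λ₀ = 27°, k₀ = 0.9996, false easting 500000 m, false northing 10000000 m.
Meridian distance M = (N − FN)/k₀ = -3037192.7 m.
Inverse transverse Mercator on WGS84 gives φ = -27.44529958°, λ = 26.25610035°.

lat -27.445300°, lon 26.256100°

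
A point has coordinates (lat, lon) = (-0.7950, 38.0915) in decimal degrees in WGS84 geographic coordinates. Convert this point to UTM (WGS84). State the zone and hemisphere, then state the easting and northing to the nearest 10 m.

Zone 37S: E 398910 m, N 9912120 m

Longitude 38.0915° lies in the 6° band [36°, 42°), giving zone 37; latitude is south of the equator, so 37S.
Zone 37 central meridian λ₀ = 6×37 − 183 = 39°; Δλ = -0.9085°.
Transverse Mercator on WGS84 with k₀ = 0.9996 gives E = 398912.099 m, N = 9912117.436 m.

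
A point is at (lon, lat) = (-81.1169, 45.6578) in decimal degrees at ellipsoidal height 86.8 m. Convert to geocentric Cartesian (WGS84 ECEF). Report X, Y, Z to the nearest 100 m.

X 689600 m, Y -4412100 m, Z 4538800 m

WGS84: a = 6378137 m, e² = 0.006694380; N(φ) = a/√(1−e²sin²φ) = 6389084.620 m.
X = (N+h)·cosφ·cosλ = 689582.879 m; Y = (N+h)·cosφ·sinλ = -4412098.110 m; Z = (N(1−e²)+h)·sinφ = 4538806.854 m.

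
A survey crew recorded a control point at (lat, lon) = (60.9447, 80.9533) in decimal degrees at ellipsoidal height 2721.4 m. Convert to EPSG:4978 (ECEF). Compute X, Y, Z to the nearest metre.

X 488518 m, Y 3068192 m, Z 5554732 m

WGS84: a = 6378137 m, e² = 0.006694380; N(φ) = a/√(1−e²sin²φ) = 6394513.369 m.
X = (N+h)·cosφ·cosλ = 488517.766 m; Y = (N+h)·cosφ·sinλ = 3068192.257 m; Z = (N(1−e²)+h)·sinφ = 5554731.524 m.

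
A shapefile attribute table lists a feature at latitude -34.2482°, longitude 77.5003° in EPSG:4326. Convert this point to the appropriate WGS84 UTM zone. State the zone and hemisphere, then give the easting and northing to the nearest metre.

Longitude 77.5003° lies in the 6° band [72°, 78°), giving zone 43; latitude is south of the equator, so 43S.
Zone 43 central meridian λ₀ = 6×43 − 183 = 75°; Δλ = +2.5003°.
Transverse Mercator on WGS84 with k₀ = 0.9996 gives E = 730250.571 m, N = 6207495.129 m.

Zone 43S: E 730251 m, N 6207495 m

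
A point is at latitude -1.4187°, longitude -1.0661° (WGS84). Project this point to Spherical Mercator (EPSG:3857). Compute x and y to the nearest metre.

x -118678 m, y -157945 m

Web Mercator is spherical with R = a = 6378137 m.
x = R·λ = 6378137 × -0.018606955 = -118677.709 m.
y = R·ln tan(π/4 + φ/2) = 6378137 × -0.024763517 = -157945.102 m.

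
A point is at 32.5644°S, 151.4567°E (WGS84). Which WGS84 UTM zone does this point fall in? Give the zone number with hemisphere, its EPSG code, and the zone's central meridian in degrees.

UTM zone = ⌊(λ + 180)/6⌋ + 1; 151.4567° ∈ [150°, 156°) → zone 56.
Hemisphere: S (φ < 0).
Central meridian λ₀ = 6×56 − 183 = 153°.
EPSG code: 32756.

Zone 56S (EPSG:32756), central meridian 153°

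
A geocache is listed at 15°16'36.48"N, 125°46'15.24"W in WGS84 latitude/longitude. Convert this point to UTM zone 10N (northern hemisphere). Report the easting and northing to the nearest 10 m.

E 202390 m, N 1690840 m

Zone 10 central meridian λ₀ = 6×10 − 183 = -123°; Δλ = -2.7709°.
Transverse Mercator on WGS84 with k₀ = 0.9996 gives E = 202393.633 m, N = 1690838.853 m.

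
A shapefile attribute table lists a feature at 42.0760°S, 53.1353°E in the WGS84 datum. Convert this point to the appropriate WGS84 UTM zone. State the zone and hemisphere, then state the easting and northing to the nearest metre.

Zone 39S: E 676634 m, N 5339579 m

Longitude 53.1353° lies in the 6° band [48°, 54°), giving zone 39; latitude is south of the equator, so 39S.
Zone 39 central meridian λ₀ = 6×39 − 183 = 51°; Δλ = +2.1353°.
Transverse Mercator on WGS84 with k₀ = 0.9996 gives E = 676634.127 m, N = 5339579.366 m.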